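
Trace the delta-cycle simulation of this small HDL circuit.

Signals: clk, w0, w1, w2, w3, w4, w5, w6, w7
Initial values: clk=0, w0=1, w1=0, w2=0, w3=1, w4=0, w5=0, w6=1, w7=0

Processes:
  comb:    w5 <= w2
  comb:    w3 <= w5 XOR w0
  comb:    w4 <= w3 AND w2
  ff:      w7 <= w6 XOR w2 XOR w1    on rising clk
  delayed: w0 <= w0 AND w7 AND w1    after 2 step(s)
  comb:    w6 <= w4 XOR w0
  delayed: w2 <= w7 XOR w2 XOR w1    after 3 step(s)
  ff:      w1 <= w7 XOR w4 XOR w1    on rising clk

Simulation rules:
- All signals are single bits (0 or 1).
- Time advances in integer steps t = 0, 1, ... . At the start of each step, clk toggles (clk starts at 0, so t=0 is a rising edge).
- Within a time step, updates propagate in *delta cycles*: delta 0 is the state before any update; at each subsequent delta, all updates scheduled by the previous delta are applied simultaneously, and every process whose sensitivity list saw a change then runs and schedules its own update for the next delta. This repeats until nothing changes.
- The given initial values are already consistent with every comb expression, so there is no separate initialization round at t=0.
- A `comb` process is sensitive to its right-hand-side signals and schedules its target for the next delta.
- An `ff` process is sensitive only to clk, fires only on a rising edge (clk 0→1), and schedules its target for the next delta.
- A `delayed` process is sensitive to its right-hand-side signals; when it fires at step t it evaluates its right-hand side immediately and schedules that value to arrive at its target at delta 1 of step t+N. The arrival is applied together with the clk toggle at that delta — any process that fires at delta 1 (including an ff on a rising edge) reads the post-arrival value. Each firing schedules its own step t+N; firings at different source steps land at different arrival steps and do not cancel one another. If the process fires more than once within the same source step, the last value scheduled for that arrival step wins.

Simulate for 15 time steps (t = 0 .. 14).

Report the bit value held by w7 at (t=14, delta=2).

t0.Δ0 w2=0 w7=0 w4=0 clk=0 w0=1 w1=0 w5=0 w3=1 w6=1
t0.Δ1 w2=0 w7=0 w4=0 clk=1 w0=1 w1=0 w5=0 w3=1 w6=1
t0.Δ2 w2=0 w7=1 w4=0 clk=1 w0=1 w1=0 w5=0 w3=1 w6=1
t1.Δ0 w2=0 w7=1 w4=0 clk=1 w0=1 w1=0 w5=0 w3=1 w6=1
t1.Δ1 w2=0 w7=1 w4=0 clk=0 w0=1 w1=0 w5=0 w3=1 w6=1
t2.Δ0 w2=0 w7=1 w4=0 clk=0 w0=1 w1=0 w5=0 w3=1 w6=1
t2.Δ1 w2=0 w7=1 w4=0 clk=1 w0=0 w1=0 w5=0 w3=1 w6=1
t2.Δ2 w2=0 w7=1 w4=0 clk=1 w0=0 w1=1 w5=0 w3=0 w6=0
t3.Δ0 w2=0 w7=1 w4=0 clk=1 w0=0 w1=1 w5=0 w3=0 w6=0
t3.Δ1 w2=1 w7=1 w4=0 clk=0 w0=0 w1=1 w5=0 w3=0 w6=0
t3.Δ2 w2=1 w7=1 w4=0 clk=0 w0=0 w1=1 w5=1 w3=0 w6=0
t3.Δ3 w2=1 w7=1 w4=0 clk=0 w0=0 w1=1 w5=1 w3=1 w6=0
t3.Δ4 w2=1 w7=1 w4=1 clk=0 w0=0 w1=1 w5=1 w3=1 w6=0
t3.Δ5 w2=1 w7=1 w4=1 clk=0 w0=0 w1=1 w5=1 w3=1 w6=1
t4.Δ0 w2=1 w7=1 w4=1 clk=0 w0=0 w1=1 w5=1 w3=1 w6=1
t4.Δ1 w2=1 w7=1 w4=1 clk=1 w0=0 w1=1 w5=1 w3=1 w6=1
t5.Δ0 w2=1 w7=1 w4=1 clk=1 w0=0 w1=1 w5=1 w3=1 w6=1
t5.Δ1 w2=0 w7=1 w4=1 clk=0 w0=0 w1=1 w5=1 w3=1 w6=1
t5.Δ2 w2=0 w7=1 w4=0 clk=0 w0=0 w1=1 w5=0 w3=1 w6=1
t5.Δ3 w2=0 w7=1 w4=0 clk=0 w0=0 w1=1 w5=0 w3=0 w6=0
t6.Δ0 w2=0 w7=1 w4=0 clk=0 w0=0 w1=1 w5=0 w3=0 w6=0
t6.Δ1 w2=1 w7=1 w4=0 clk=1 w0=0 w1=1 w5=0 w3=0 w6=0
t6.Δ2 w2=1 w7=0 w4=0 clk=1 w0=0 w1=0 w5=1 w3=0 w6=0
t6.Δ3 w2=1 w7=0 w4=0 clk=1 w0=0 w1=0 w5=1 w3=1 w6=0
t6.Δ4 w2=1 w7=0 w4=1 clk=1 w0=0 w1=0 w5=1 w3=1 w6=0
t6.Δ5 w2=1 w7=0 w4=1 clk=1 w0=0 w1=0 w5=1 w3=1 w6=1
t7.Δ0 w2=1 w7=0 w4=1 clk=1 w0=0 w1=0 w5=1 w3=1 w6=1
t7.Δ1 w2=1 w7=0 w4=1 clk=0 w0=0 w1=0 w5=1 w3=1 w6=1
t8.Δ0 w2=1 w7=0 w4=1 clk=0 w0=0 w1=0 w5=1 w3=1 w6=1
t8.Δ1 w2=0 w7=0 w4=1 clk=1 w0=0 w1=0 w5=1 w3=1 w6=1
t8.Δ2 w2=0 w7=1 w4=0 clk=1 w0=0 w1=1 w5=0 w3=1 w6=1
t8.Δ3 w2=0 w7=1 w4=0 clk=1 w0=0 w1=1 w5=0 w3=0 w6=0
t9.Δ0 w2=0 w7=1 w4=0 clk=1 w0=0 w1=1 w5=0 w3=0 w6=0
t9.Δ1 w2=1 w7=1 w4=0 clk=0 w0=0 w1=1 w5=0 w3=0 w6=0
t9.Δ2 w2=1 w7=1 w4=0 clk=0 w0=0 w1=1 w5=1 w3=0 w6=0
t9.Δ3 w2=1 w7=1 w4=0 clk=0 w0=0 w1=1 w5=1 w3=1 w6=0
t9.Δ4 w2=1 w7=1 w4=1 clk=0 w0=0 w1=1 w5=1 w3=1 w6=0
t9.Δ5 w2=1 w7=1 w4=1 clk=0 w0=0 w1=1 w5=1 w3=1 w6=1
t10.Δ0 w2=1 w7=1 w4=1 clk=0 w0=0 w1=1 w5=1 w3=1 w6=1
t10.Δ1 w2=1 w7=1 w4=1 clk=1 w0=0 w1=1 w5=1 w3=1 w6=1
t11.Δ0 w2=1 w7=1 w4=1 clk=1 w0=0 w1=1 w5=1 w3=1 w6=1
t11.Δ1 w2=0 w7=1 w4=1 clk=0 w0=0 w1=1 w5=1 w3=1 w6=1
t11.Δ2 w2=0 w7=1 w4=0 clk=0 w0=0 w1=1 w5=0 w3=1 w6=1
t11.Δ3 w2=0 w7=1 w4=0 clk=0 w0=0 w1=1 w5=0 w3=0 w6=0
t12.Δ0 w2=0 w7=1 w4=0 clk=0 w0=0 w1=1 w5=0 w3=0 w6=0
t12.Δ1 w2=1 w7=1 w4=0 clk=1 w0=0 w1=1 w5=0 w3=0 w6=0
t12.Δ2 w2=1 w7=0 w4=0 clk=1 w0=0 w1=0 w5=1 w3=0 w6=0
t12.Δ3 w2=1 w7=0 w4=0 clk=1 w0=0 w1=0 w5=1 w3=1 w6=0
t12.Δ4 w2=1 w7=0 w4=1 clk=1 w0=0 w1=0 w5=1 w3=1 w6=0
t12.Δ5 w2=1 w7=0 w4=1 clk=1 w0=0 w1=0 w5=1 w3=1 w6=1
t13.Δ0 w2=1 w7=0 w4=1 clk=1 w0=0 w1=0 w5=1 w3=1 w6=1
t13.Δ1 w2=1 w7=0 w4=1 clk=0 w0=0 w1=0 w5=1 w3=1 w6=1
t14.Δ0 w2=1 w7=0 w4=1 clk=0 w0=0 w1=0 w5=1 w3=1 w6=1
t14.Δ1 w2=0 w7=0 w4=1 clk=1 w0=0 w1=0 w5=1 w3=1 w6=1
t14.Δ2 w2=0 w7=1 w4=0 clk=1 w0=0 w1=1 w5=0 w3=1 w6=1
t14.Δ3 w2=0 w7=1 w4=0 clk=1 w0=0 w1=1 w5=0 w3=0 w6=0

1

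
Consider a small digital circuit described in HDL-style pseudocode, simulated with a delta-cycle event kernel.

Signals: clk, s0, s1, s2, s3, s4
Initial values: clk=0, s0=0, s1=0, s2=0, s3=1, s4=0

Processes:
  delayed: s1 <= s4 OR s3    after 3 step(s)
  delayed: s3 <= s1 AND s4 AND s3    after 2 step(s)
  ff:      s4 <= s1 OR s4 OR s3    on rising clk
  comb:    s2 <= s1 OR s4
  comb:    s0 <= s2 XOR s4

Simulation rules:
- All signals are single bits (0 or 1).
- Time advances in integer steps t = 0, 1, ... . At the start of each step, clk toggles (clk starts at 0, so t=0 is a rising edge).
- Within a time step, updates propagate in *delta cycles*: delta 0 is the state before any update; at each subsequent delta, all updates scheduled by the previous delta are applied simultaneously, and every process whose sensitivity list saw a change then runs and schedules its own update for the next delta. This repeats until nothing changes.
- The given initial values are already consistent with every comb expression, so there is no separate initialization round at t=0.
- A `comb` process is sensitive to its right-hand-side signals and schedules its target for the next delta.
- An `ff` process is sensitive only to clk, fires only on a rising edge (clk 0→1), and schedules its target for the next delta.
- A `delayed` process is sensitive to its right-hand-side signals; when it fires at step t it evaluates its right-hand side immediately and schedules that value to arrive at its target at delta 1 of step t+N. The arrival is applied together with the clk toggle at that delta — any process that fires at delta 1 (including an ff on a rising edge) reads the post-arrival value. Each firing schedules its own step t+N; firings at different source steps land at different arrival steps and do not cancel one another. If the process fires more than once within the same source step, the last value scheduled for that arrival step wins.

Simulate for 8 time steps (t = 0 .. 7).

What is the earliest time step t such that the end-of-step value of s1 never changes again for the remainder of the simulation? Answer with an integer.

[bits: s1,s0,s4,clk,s2,s3]
t=0: Δ0=000001 Δ1=000101 Δ2=001101 Δ3=011111 Δ4=001111 | 4Δ
t=1: Δ0=001111 Δ1=001011 | 1Δ
t=2: Δ0=001011 Δ1=001110 | 1Δ
t=3: Δ0=001110 Δ1=101010 | 1Δ
t=4: Δ0=101010 Δ1=101110 | 1Δ
t=5: Δ0=101110 Δ1=101010 | 1Δ
t=6: Δ0=101010 Δ1=101110 | 1Δ
t=7: Δ0=101110 Δ1=101010 | 1Δ

3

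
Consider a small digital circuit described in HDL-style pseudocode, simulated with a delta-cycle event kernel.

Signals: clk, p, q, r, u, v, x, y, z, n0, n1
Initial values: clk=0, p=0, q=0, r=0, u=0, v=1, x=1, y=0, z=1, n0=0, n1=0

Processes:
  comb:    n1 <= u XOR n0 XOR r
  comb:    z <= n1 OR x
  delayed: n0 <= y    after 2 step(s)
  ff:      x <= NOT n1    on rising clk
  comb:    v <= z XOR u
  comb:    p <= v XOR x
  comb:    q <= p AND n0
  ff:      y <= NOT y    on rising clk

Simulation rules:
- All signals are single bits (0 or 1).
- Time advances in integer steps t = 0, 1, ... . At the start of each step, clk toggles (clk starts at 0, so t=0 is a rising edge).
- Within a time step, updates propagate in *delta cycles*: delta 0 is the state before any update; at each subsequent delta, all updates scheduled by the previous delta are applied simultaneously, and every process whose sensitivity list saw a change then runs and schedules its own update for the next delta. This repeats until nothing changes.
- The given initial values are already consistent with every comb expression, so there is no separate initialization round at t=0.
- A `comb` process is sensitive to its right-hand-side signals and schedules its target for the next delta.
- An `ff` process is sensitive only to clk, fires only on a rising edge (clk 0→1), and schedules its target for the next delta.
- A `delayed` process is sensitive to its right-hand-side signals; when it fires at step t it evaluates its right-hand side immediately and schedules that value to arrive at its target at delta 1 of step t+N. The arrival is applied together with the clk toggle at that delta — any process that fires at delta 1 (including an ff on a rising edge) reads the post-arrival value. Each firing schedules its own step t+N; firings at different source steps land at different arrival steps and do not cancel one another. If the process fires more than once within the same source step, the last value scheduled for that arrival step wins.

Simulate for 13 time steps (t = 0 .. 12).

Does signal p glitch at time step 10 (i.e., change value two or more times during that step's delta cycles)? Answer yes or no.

t=0 Δ0: p=0 x=1 n0=0 v=1 clk=0 y=0 q=0 u=0 n1=0 r=0 z=1
  Δ1: clk:0→1
  Δ2: y:0→1
  (2Δ to stable)
t=1 Δ0: p=0 x=1 n0=0 v=1 clk=1 y=1 q=0 u=0 n1=0 r=0 z=1
  Δ1: clk:1→0
  (1Δ to stable)
t=2 Δ0: p=0 x=1 n0=0 v=1 clk=0 y=1 q=0 u=0 n1=0 r=0 z=1
  Δ1: n0:0→1, clk:0→1
  Δ2: y:1→0, n1:0→1
  (2Δ to stable)
t=3 Δ0: p=0 x=1 n0=1 v=1 clk=1 y=0 q=0 u=0 n1=1 r=0 z=1
  Δ1: clk:1→0
  (1Δ to stable)
t=4 Δ0: p=0 x=1 n0=1 v=1 clk=0 y=0 q=0 u=0 n1=1 r=0 z=1
  Δ1: n0:1→0, clk:0→1
  Δ2: x:1→0, y:0→1, n1:1→0
  Δ3: p:0→1, z:1→0
  Δ4: v:1→0
  Δ5: p:1→0
  (5Δ to stable)
t=5 Δ0: p=0 x=0 n0=0 v=0 clk=1 y=1 q=0 u=0 n1=0 r=0 z=0
  Δ1: clk:1→0
  (1Δ to stable)
t=6 Δ0: p=0 x=0 n0=0 v=0 clk=0 y=1 q=0 u=0 n1=0 r=0 z=0
  Δ1: n0:0→1, clk:0→1
  Δ2: x:0→1, y:1→0, n1:0→1
  Δ3: p:0→1, z:0→1
  Δ4: v:0→1, q:0→1
  Δ5: p:1→0
  Δ6: q:1→0
  (6Δ to stable)
t=7 Δ0: p=0 x=1 n0=1 v=1 clk=1 y=0 q=0 u=0 n1=1 r=0 z=1
  Δ1: clk:1→0
  (1Δ to stable)
t=8 Δ0: p=0 x=1 n0=1 v=1 clk=0 y=0 q=0 u=0 n1=1 r=0 z=1
  Δ1: n0:1→0, clk:0→1
  Δ2: x:1→0, y:0→1, n1:1→0
  Δ3: p:0→1, z:1→0
  Δ4: v:1→0
  Δ5: p:1→0
  (5Δ to stable)
t=9 Δ0: p=0 x=0 n0=0 v=0 clk=1 y=1 q=0 u=0 n1=0 r=0 z=0
  Δ1: clk:1→0
  (1Δ to stable)
t=10 Δ0: p=0 x=0 n0=0 v=0 clk=0 y=1 q=0 u=0 n1=0 r=0 z=0
  Δ1: n0:0→1, clk:0→1
  Δ2: x:0→1, y:1→0, n1:0→1
  Δ3: p:0→1, z:0→1
  Δ4: v:0→1, q:0→1
  Δ5: p:1→0
  Δ6: q:1→0
  (6Δ to stable)
t=11 Δ0: p=0 x=1 n0=1 v=1 clk=1 y=0 q=0 u=0 n1=1 r=0 z=1
  Δ1: clk:1→0
  (1Δ to stable)
t=12 Δ0: p=0 x=1 n0=1 v=1 clk=0 y=0 q=0 u=0 n1=1 r=0 z=1
  Δ1: n0:1→0, clk:0→1
  Δ2: x:1→0, y:0→1, n1:1→0
  Δ3: p:0→1, z:1→0
  Δ4: v:1→0
  Δ5: p:1→0
  (5Δ to stable)

yes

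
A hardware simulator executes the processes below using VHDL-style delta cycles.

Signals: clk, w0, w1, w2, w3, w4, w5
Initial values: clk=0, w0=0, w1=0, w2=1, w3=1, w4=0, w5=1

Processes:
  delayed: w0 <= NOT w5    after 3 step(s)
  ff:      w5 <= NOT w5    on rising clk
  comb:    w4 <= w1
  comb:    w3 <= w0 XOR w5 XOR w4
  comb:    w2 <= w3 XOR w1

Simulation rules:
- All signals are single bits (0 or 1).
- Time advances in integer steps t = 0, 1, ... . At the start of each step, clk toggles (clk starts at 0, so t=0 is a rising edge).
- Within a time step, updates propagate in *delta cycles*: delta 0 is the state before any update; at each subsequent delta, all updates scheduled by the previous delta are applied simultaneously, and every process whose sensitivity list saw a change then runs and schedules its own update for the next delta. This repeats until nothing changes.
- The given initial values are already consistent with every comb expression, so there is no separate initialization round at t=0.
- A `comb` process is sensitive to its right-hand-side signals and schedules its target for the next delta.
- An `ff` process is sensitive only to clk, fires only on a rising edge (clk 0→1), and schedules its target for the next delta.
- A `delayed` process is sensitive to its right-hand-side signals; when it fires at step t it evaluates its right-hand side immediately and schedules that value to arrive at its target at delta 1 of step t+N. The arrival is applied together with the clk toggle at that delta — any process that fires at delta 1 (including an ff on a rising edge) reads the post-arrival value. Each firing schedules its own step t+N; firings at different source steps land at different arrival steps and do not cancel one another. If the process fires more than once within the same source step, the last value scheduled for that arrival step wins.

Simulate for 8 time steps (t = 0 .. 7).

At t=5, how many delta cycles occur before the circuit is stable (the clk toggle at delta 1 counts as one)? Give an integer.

3

t=0 Δ0: w2=1 w0=0 w5=1 w1=0 w3=1 w4=0 clk=0
  Δ1: clk:0→1
  Δ2: w5:1→0
  Δ3: w3:1→0
  Δ4: w2:1→0
  (4Δ to stable)
t=1 Δ0: w2=0 w0=0 w5=0 w1=0 w3=0 w4=0 clk=1
  Δ1: clk:1→0
  (1Δ to stable)
t=2 Δ0: w2=0 w0=0 w5=0 w1=0 w3=0 w4=0 clk=0
  Δ1: clk:0→1
  Δ2: w5:0→1
  Δ3: w3:0→1
  Δ4: w2:0→1
  (4Δ to stable)
t=3 Δ0: w2=1 w0=0 w5=1 w1=0 w3=1 w4=0 clk=1
  Δ1: w0:0→1, clk:1→0
  Δ2: w3:1→0
  Δ3: w2:1→0
  (3Δ to stable)
t=4 Δ0: w2=0 w0=1 w5=1 w1=0 w3=0 w4=0 clk=0
  Δ1: clk:0→1
  Δ2: w5:1→0
  Δ3: w3:0→1
  Δ4: w2:0→1
  (4Δ to stable)
t=5 Δ0: w2=1 w0=1 w5=0 w1=0 w3=1 w4=0 clk=1
  Δ1: w0:1→0, clk:1→0
  Δ2: w3:1→0
  Δ3: w2:1→0
  (3Δ to stable)
t=6 Δ0: w2=0 w0=0 w5=0 w1=0 w3=0 w4=0 clk=0
  Δ1: clk:0→1
  Δ2: w5:0→1
  Δ3: w3:0→1
  Δ4: w2:0→1
  (4Δ to stable)
t=7 Δ0: w2=1 w0=0 w5=1 w1=0 w3=1 w4=0 clk=1
  Δ1: w0:0→1, clk:1→0
  Δ2: w3:1→0
  Δ3: w2:1→0
  (3Δ to stable)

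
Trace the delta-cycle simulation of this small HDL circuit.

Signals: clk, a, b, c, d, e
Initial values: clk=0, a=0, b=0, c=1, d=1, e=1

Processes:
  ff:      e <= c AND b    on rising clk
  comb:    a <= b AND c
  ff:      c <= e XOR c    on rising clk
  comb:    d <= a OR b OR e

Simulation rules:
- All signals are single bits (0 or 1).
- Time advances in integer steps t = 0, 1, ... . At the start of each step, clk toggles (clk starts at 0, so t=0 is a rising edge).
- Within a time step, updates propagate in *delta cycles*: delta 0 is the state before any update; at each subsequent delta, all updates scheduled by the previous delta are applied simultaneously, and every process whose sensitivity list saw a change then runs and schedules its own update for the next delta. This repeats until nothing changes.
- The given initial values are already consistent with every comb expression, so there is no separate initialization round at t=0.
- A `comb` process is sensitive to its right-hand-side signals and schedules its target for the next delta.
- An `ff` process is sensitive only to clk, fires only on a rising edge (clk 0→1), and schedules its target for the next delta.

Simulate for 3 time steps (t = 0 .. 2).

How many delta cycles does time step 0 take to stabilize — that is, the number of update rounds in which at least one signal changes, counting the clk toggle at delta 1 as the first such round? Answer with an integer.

t0.Δ0 d=1 a=0 clk=0 e=1 b=0 c=1
t0.Δ1 d=1 a=0 clk=1 e=1 b=0 c=1
t0.Δ2 d=1 a=0 clk=1 e=0 b=0 c=0
t0.Δ3 d=0 a=0 clk=1 e=0 b=0 c=0
t1.Δ0 d=0 a=0 clk=1 e=0 b=0 c=0
t1.Δ1 d=0 a=0 clk=0 e=0 b=0 c=0
t2.Δ0 d=0 a=0 clk=0 e=0 b=0 c=0
t2.Δ1 d=0 a=0 clk=1 e=0 b=0 c=0

3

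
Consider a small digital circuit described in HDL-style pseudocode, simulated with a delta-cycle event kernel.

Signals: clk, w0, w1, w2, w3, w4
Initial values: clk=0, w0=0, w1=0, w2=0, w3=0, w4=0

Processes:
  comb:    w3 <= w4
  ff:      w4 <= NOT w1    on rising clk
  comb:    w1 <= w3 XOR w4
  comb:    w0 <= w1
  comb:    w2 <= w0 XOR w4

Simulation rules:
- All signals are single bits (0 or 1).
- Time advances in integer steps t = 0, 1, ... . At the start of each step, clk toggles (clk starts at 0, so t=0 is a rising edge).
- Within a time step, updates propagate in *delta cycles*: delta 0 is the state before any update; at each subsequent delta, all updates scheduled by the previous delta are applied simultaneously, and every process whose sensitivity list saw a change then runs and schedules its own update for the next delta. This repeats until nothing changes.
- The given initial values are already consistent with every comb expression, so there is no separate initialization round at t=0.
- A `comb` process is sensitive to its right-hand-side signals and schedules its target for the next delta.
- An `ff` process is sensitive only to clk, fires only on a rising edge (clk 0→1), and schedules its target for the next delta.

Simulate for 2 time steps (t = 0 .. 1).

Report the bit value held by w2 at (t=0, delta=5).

t=0 Δ0: w4=0 clk=0 w3=0 w2=0 w0=0 w1=0
  Δ1: clk:0→1
  Δ2: w4:0→1
  Δ3: w3:0→1, w2:0→1, w1:0→1
  Δ4: w0:0→1, w1:1→0
  Δ5: w2:1→0, w0:1→0
  Δ6: w2:0→1
  (6Δ to stable)
t=1 Δ0: w4=1 clk=1 w3=1 w2=1 w0=0 w1=0
  Δ1: clk:1→0
  (1Δ to stable)

0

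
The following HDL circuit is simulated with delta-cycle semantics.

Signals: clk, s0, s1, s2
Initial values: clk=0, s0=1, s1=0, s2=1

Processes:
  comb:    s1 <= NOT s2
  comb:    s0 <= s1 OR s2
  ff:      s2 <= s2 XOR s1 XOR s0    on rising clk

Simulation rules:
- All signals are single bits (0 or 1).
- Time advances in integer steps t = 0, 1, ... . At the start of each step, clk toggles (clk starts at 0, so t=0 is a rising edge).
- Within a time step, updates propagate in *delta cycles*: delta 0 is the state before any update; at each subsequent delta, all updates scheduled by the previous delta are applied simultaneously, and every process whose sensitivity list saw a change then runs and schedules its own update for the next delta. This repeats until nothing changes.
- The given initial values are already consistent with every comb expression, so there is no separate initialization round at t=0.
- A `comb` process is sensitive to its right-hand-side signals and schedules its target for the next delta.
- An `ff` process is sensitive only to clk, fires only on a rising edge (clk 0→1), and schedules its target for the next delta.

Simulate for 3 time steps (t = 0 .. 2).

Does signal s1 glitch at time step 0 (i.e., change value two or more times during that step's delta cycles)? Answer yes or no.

[bits: clk,s1,s0,s2]
t=0: Δ0=0011 Δ1=1011 Δ2=1010 Δ3=1100 Δ4=1110 | 4Δ
t=1: Δ0=1110 Δ1=0110 | 1Δ
t=2: Δ0=0110 Δ1=1110 | 1Δ

no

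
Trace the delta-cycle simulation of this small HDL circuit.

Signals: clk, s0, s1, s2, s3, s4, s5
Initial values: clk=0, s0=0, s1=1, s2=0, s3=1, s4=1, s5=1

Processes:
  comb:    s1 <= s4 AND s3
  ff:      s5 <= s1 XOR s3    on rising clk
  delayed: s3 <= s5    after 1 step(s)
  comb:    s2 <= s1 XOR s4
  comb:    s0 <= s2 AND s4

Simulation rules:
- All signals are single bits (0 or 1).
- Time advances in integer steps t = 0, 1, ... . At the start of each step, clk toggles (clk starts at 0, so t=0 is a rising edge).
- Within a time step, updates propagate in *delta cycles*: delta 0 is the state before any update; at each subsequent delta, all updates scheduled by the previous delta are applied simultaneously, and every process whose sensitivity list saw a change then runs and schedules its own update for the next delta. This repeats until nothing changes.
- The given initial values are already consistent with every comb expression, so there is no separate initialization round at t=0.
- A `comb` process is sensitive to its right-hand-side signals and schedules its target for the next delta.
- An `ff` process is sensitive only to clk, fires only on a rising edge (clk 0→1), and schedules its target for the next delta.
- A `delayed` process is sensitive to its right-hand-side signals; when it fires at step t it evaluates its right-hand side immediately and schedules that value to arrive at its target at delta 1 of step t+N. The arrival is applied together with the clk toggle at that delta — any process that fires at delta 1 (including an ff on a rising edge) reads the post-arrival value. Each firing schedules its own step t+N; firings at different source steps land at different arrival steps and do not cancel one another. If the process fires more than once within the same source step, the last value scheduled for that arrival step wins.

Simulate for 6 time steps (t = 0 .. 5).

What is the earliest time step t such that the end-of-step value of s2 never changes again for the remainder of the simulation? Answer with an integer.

1

t0.Δ0 s3=1 clk=0 s0=0 s4=1 s1=1 s2=0 s5=1
t0.Δ1 s3=1 clk=1 s0=0 s4=1 s1=1 s2=0 s5=1
t0.Δ2 s3=1 clk=1 s0=0 s4=1 s1=1 s2=0 s5=0
t1.Δ0 s3=1 clk=1 s0=0 s4=1 s1=1 s2=0 s5=0
t1.Δ1 s3=0 clk=0 s0=0 s4=1 s1=1 s2=0 s5=0
t1.Δ2 s3=0 clk=0 s0=0 s4=1 s1=0 s2=0 s5=0
t1.Δ3 s3=0 clk=0 s0=0 s4=1 s1=0 s2=1 s5=0
t1.Δ4 s3=0 clk=0 s0=1 s4=1 s1=0 s2=1 s5=0
t2.Δ0 s3=0 clk=0 s0=1 s4=1 s1=0 s2=1 s5=0
t2.Δ1 s3=0 clk=1 s0=1 s4=1 s1=0 s2=1 s5=0
t3.Δ0 s3=0 clk=1 s0=1 s4=1 s1=0 s2=1 s5=0
t3.Δ1 s3=0 clk=0 s0=1 s4=1 s1=0 s2=1 s5=0
t4.Δ0 s3=0 clk=0 s0=1 s4=1 s1=0 s2=1 s5=0
t4.Δ1 s3=0 clk=1 s0=1 s4=1 s1=0 s2=1 s5=0
t5.Δ0 s3=0 clk=1 s0=1 s4=1 s1=0 s2=1 s5=0
t5.Δ1 s3=0 clk=0 s0=1 s4=1 s1=0 s2=1 s5=0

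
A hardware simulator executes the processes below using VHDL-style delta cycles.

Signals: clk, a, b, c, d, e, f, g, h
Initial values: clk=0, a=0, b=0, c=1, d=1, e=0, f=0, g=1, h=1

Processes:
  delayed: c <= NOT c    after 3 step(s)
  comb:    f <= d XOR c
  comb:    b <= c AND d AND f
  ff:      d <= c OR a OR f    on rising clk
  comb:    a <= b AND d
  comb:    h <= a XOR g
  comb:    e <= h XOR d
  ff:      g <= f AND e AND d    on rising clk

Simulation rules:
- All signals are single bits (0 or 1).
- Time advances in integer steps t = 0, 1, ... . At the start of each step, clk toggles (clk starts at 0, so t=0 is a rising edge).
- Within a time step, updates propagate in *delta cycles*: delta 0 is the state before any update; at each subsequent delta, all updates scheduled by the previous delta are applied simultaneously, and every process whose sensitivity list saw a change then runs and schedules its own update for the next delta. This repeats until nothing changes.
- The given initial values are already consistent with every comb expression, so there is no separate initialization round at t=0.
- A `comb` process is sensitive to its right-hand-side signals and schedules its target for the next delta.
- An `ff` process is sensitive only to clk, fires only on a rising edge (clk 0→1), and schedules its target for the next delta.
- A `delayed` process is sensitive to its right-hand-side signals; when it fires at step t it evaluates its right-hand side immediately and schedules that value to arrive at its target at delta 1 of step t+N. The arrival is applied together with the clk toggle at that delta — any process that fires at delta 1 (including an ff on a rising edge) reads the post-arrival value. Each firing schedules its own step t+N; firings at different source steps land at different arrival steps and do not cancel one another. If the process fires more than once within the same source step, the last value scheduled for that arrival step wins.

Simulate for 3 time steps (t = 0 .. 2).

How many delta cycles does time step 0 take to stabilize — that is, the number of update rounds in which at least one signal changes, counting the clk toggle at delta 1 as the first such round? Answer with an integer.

[bits: b,e,g,a,c,f,clk,h,d]
t=0: Δ0=001010011 Δ1=001010111 Δ2=000010111 Δ3=000010101 Δ4=010010101 | 4Δ
t=1: Δ0=010010101 Δ1=010010001 | 1Δ
t=2: Δ0=010010001 Δ1=010010101 | 1Δ

4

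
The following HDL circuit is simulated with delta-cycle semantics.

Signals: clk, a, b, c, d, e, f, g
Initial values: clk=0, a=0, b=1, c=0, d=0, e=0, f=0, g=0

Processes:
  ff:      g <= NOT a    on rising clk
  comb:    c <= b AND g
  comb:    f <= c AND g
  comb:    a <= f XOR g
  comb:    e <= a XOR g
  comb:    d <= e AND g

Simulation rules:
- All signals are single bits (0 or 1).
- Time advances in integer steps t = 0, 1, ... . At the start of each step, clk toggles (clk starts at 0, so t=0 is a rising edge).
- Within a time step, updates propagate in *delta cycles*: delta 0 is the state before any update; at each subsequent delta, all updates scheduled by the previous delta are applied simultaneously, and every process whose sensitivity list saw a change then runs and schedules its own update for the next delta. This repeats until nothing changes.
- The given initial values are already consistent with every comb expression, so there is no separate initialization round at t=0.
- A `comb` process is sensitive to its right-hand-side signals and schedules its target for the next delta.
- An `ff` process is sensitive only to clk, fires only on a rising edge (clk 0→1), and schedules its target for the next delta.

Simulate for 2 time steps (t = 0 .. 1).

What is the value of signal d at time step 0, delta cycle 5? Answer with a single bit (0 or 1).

0

t=0 Δ0: d=0 f=0 c=0 clk=0 a=0 b=1 g=0 e=0
  Δ1: clk:0→1
  Δ2: g:0→1
  Δ3: c:0→1, a:0→1, e:0→1
  Δ4: d:0→1, f:0→1, e:1→0
  Δ5: d:1→0, a:1→0
  Δ6: e:0→1
  Δ7: d:0→1
  (7Δ to stable)
t=1 Δ0: d=1 f=1 c=1 clk=1 a=0 b=1 g=1 e=1
  Δ1: clk:1→0
  (1Δ to stable)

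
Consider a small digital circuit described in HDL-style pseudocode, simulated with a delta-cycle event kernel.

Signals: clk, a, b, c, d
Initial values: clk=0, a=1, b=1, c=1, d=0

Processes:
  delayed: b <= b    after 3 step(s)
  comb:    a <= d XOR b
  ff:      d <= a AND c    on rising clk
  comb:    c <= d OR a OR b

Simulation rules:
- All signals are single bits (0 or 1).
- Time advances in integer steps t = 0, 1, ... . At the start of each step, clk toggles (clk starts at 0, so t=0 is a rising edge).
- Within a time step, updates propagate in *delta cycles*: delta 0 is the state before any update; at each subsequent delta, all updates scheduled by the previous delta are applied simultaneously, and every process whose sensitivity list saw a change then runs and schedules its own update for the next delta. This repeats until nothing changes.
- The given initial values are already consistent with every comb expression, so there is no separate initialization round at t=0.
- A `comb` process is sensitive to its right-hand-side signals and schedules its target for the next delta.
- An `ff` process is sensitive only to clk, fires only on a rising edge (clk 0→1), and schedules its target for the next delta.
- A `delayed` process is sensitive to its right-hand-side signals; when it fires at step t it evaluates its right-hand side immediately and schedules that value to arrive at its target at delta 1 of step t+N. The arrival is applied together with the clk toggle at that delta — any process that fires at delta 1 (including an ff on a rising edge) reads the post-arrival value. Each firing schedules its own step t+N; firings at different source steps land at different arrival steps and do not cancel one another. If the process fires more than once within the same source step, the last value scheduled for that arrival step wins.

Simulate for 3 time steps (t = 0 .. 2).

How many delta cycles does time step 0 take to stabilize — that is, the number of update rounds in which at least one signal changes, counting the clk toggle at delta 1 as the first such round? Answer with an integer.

t=0 Δ0: c=1 a=1 d=0 clk=0 b=1
  Δ1: clk:0→1
  Δ2: d:0→1
  Δ3: a:1→0
  (3Δ to stable)
t=1 Δ0: c=1 a=0 d=1 clk=1 b=1
  Δ1: clk:1→0
  (1Δ to stable)
t=2 Δ0: c=1 a=0 d=1 clk=0 b=1
  Δ1: clk:0→1
  Δ2: d:1→0
  Δ3: a:0→1
  (3Δ to stable)

3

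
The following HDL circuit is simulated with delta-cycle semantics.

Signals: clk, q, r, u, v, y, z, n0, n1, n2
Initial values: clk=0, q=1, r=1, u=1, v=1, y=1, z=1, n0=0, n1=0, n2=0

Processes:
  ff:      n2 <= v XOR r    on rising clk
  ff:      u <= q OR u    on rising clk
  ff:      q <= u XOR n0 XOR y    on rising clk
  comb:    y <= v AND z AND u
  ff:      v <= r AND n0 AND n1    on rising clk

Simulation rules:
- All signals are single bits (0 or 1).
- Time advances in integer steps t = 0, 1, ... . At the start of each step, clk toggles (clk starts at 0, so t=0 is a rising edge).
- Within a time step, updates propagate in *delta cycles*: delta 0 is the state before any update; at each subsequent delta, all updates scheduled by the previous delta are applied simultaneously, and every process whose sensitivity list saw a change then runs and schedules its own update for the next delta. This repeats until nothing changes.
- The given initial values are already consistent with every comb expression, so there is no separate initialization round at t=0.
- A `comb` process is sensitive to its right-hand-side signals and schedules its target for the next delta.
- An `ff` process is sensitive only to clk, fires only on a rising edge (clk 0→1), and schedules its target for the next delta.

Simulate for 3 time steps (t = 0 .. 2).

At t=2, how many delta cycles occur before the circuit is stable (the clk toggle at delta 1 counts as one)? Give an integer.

2

[bits: n0,clk,q,n2,r,y,z,v,u,n1]
t=0: Δ0=0010111110 Δ1=0110111110 Δ2=0100111010 Δ3=0100101010 | 3Δ
t=1: Δ0=0100101010 Δ1=0000101010 | 1Δ
t=2: Δ0=0000101010 Δ1=0100101010 Δ2=0111101010 | 2Δ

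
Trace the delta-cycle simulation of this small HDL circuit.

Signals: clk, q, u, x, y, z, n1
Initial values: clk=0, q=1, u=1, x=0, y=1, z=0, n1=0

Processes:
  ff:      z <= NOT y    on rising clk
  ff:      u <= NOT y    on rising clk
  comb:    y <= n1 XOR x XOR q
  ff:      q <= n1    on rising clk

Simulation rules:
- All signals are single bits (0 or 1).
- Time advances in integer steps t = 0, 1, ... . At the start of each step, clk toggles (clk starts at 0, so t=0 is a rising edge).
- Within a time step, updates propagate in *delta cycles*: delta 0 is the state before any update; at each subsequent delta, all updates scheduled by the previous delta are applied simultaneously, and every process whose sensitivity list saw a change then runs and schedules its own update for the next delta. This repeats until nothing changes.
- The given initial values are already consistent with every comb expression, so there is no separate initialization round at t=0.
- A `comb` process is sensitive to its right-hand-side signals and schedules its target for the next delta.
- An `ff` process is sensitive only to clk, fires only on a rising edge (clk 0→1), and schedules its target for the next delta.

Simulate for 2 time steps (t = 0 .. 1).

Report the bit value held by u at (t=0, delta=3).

0

[bits: q,z,x,u,clk,y,n1]
t=0: Δ0=1001010 Δ1=1001110 Δ2=0000110 Δ3=0000100 | 3Δ
t=1: Δ0=0000100 Δ1=0000000 | 1Δ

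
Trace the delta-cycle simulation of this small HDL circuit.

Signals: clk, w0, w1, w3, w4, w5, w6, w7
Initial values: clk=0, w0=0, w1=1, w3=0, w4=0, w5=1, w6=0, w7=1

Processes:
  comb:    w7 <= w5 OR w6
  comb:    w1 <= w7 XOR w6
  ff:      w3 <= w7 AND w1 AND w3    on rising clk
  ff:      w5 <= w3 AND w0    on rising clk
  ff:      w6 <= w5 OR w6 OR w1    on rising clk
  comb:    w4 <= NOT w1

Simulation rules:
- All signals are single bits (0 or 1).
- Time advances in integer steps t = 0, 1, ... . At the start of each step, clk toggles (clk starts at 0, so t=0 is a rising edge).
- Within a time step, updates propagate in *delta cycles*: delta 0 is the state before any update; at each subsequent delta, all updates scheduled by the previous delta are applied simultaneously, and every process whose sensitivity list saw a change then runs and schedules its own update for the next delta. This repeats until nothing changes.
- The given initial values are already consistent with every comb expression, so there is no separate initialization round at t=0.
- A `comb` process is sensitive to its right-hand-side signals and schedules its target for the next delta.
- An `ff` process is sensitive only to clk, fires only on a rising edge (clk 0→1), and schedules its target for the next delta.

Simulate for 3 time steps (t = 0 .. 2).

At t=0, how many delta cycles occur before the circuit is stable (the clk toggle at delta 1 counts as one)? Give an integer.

[bits: w3,clk,w6,w0,w5,w4,w1,w7]
t=0: Δ0=00001011 Δ1=01001011 Δ2=01100011 Δ3=01100001 Δ4=01100101 | 4Δ
t=1: Δ0=01100101 Δ1=00100101 | 1Δ
t=2: Δ0=00100101 Δ1=01100101 | 1Δ

4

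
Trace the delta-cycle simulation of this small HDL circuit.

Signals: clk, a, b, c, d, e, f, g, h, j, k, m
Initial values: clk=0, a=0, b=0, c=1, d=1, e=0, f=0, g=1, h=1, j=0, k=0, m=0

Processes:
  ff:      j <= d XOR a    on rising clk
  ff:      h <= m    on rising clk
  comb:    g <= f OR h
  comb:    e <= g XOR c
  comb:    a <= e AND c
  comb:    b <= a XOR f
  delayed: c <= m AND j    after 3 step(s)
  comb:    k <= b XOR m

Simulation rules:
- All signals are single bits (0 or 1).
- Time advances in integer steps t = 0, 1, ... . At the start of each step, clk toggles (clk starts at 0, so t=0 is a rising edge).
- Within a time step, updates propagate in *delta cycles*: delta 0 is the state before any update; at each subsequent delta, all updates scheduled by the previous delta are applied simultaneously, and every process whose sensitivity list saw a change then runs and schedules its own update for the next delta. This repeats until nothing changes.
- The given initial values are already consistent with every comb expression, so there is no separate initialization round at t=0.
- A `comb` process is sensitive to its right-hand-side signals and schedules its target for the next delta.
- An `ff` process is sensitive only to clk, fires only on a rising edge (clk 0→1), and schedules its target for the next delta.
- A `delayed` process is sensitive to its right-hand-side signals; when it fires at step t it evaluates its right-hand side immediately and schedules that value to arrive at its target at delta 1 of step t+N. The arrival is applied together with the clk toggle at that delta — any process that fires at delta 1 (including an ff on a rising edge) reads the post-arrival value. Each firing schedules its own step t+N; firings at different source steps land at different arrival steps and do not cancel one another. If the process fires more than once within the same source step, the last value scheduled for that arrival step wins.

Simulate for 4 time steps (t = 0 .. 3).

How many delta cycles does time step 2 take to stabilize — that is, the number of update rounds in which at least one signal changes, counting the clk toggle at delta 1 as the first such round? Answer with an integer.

t=0 Δ0: j=0 b=0 h=1 clk=0 k=0 c=1 d=1 f=0 e=0 g=1 a=0 m=0
  Δ1: clk:0→1
  Δ2: j:0→1, h:1→0
  Δ3: g:1→0
  Δ4: e:0→1
  Δ5: a:0→1
  Δ6: b:0→1
  Δ7: k:0→1
  (7Δ to stable)
t=1 Δ0: j=1 b=1 h=0 clk=1 k=1 c=1 d=1 f=0 e=1 g=0 a=1 m=0
  Δ1: clk:1→0
  (1Δ to stable)
t=2 Δ0: j=1 b=1 h=0 clk=0 k=1 c=1 d=1 f=0 e=1 g=0 a=1 m=0
  Δ1: clk:0→1
  Δ2: j:1→0
  (2Δ to stable)
t=3 Δ0: j=0 b=1 h=0 clk=1 k=1 c=1 d=1 f=0 e=1 g=0 a=1 m=0
  Δ1: clk:1→0, c:1→0
  Δ2: e:1→0, a:1→0
  Δ3: b:1→0
  Δ4: k:1→0
  (4Δ to stable)

2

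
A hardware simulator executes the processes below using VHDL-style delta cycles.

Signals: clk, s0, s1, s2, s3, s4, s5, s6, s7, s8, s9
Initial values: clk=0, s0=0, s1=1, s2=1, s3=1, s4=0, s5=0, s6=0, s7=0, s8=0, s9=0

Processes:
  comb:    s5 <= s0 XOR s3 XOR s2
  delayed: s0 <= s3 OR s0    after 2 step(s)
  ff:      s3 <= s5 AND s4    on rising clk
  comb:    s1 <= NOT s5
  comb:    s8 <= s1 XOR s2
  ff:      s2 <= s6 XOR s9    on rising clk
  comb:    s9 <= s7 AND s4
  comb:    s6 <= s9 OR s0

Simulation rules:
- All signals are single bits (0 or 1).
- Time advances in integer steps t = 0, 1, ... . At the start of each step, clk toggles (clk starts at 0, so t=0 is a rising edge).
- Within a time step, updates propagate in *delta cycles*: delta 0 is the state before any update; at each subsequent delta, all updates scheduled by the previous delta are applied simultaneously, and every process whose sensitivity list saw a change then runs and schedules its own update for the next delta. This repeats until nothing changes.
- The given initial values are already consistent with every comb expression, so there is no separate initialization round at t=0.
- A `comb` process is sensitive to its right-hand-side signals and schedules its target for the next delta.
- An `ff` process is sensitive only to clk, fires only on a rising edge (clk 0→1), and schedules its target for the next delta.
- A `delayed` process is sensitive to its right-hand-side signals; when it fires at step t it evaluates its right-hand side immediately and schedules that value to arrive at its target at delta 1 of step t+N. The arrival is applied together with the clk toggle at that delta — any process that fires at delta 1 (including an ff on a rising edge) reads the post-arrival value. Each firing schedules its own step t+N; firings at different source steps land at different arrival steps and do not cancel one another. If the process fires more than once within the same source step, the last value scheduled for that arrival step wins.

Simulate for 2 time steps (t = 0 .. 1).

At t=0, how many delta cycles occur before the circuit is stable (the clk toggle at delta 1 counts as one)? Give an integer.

[bits: s0,clk,s1,s8,s4,s2,s6,s5,s3,s7,s9]
t=0: Δ0=00100100100 Δ1=01100100100 Δ2=01100000000 Δ3=01110000000 | 3Δ
t=1: Δ0=01110000000 Δ1=00110000000 | 1Δ

3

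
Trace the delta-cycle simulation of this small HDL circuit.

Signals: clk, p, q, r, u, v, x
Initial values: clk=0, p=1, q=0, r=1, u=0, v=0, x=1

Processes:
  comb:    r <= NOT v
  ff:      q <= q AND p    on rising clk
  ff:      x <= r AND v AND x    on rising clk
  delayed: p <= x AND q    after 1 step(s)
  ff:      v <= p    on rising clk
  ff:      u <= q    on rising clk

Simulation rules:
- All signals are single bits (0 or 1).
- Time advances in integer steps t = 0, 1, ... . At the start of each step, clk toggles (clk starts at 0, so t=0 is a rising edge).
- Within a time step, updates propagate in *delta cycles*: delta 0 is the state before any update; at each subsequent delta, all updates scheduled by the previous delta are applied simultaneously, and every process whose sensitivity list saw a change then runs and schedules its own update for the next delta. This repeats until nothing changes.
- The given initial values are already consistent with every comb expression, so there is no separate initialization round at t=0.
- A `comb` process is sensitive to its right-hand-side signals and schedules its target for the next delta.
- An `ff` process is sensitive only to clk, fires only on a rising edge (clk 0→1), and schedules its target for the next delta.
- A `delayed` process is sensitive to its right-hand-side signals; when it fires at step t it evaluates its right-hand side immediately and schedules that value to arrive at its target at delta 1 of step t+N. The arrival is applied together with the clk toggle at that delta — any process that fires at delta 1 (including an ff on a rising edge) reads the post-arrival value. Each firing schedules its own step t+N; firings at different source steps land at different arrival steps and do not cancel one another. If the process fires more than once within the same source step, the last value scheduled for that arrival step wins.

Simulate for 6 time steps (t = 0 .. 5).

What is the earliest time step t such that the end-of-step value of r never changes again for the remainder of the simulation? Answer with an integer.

2

t0.Δ0 x=1 u=0 clk=0 q=0 v=0 p=1 r=1
t0.Δ1 x=1 u=0 clk=1 q=0 v=0 p=1 r=1
t0.Δ2 x=0 u=0 clk=1 q=0 v=1 p=1 r=1
t0.Δ3 x=0 u=0 clk=1 q=0 v=1 p=1 r=0
t1.Δ0 x=0 u=0 clk=1 q=0 v=1 p=1 r=0
t1.Δ1 x=0 u=0 clk=0 q=0 v=1 p=0 r=0
t2.Δ0 x=0 u=0 clk=0 q=0 v=1 p=0 r=0
t2.Δ1 x=0 u=0 clk=1 q=0 v=1 p=0 r=0
t2.Δ2 x=0 u=0 clk=1 q=0 v=0 p=0 r=0
t2.Δ3 x=0 u=0 clk=1 q=0 v=0 p=0 r=1
t3.Δ0 x=0 u=0 clk=1 q=0 v=0 p=0 r=1
t3.Δ1 x=0 u=0 clk=0 q=0 v=0 p=0 r=1
t4.Δ0 x=0 u=0 clk=0 q=0 v=0 p=0 r=1
t4.Δ1 x=0 u=0 clk=1 q=0 v=0 p=0 r=1
t5.Δ0 x=0 u=0 clk=1 q=0 v=0 p=0 r=1
t5.Δ1 x=0 u=0 clk=0 q=0 v=0 p=0 r=1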